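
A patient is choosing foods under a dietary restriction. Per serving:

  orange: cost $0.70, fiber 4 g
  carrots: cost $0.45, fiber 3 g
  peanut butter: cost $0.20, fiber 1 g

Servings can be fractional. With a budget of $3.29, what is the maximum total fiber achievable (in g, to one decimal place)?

21.9 g

Fiber per dollar: carrots 6.667, orange 5.714, peanut butter 5.
With no serving limits, spend the whole cost allowance on carrots: $3.29 / $0.45 × 3 g = 21.9 g.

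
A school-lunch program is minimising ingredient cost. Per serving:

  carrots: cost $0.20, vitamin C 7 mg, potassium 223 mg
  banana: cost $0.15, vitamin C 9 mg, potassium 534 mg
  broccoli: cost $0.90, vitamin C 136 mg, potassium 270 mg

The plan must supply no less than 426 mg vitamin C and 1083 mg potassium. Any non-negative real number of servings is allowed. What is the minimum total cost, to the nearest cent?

The cheapest plan sits at a corner of the feasible region — with two constraints it uses at most two foods.
carrots only: max(426/7, 1083/223) = 60.86 servings → $12.17.
banana only: max(426/9, 1083/534) = 47.33 servings → $7.10.
broccoli only: max(426/136, 1083/270) = 4.011 servings → $3.61.
carrots + banana: the both-tight solution has a negative serving — not a feasible corner.
carrots + broccoli with both tight: 1.135 servings and 3.074 servings → $2.99.
banana + broccoli with both tight: 0.4597 servings and 3.102 servings → $2.86.
So the least-cost plan costs $2.86.

$2.86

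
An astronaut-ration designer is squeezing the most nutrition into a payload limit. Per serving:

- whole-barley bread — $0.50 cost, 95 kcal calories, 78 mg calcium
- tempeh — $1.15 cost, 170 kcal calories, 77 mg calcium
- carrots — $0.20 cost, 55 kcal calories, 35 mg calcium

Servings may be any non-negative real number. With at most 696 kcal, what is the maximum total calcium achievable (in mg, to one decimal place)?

571.5 mg

Calcium per kcal: whole-barley bread 0.8211, carrots 0.6364, tempeh 0.4529.
With no serving limits, spend the whole calories allowance on whole-barley bread: 696 kcal / 95 kcal × 78 mg = 571.5 mg.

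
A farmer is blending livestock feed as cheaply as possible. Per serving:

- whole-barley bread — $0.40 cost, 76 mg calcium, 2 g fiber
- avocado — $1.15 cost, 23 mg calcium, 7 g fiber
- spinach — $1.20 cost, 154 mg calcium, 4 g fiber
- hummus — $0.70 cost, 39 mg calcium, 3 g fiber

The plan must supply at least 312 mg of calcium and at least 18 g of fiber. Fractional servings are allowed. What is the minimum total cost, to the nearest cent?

$3.22

Minimising a linear cost over {calcium ≥ 312, fiber ≥ 18, servings ≥ 0} — the optimum is at a vertex, using one or two foods.
whole-barley bread only: max(312/76, 18/2) = 9 servings → $3.60.
avocado only: max(312/23, 18/7) = 13.57 servings → $15.60.
spinach only: max(312/154, 18/4) = 4.5 servings → $5.40.
hummus only: max(312/39, 18/3) = 8 servings → $5.60.
whole-barley bread + avocado with both tight: 3.642 servings and 1.531 servings → $3.22.
whole-barley bread + spinach: the both-tight solution has a negative serving — not a feasible corner.
whole-barley bread + hummus with both tight: 1.56 servings and 4.96 servings → $4.10.
avocado + spinach with both tight: 1.546 servings and 1.795 servings → $3.93.
avocado + hummus with both targets exact would need a negative amount; discard.
spinach + hummus with both tight: 0.7647 servings and 4.98 servings → $4.40.
Cheapest feasible corner: $3.22.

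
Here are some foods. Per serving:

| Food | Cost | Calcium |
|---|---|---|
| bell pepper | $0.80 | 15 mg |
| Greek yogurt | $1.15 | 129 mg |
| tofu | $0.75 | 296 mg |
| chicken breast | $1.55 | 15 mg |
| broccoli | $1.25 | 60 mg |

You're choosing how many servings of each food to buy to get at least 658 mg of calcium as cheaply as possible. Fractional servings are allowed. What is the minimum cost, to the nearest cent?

Cost per mg of calcium: tofu $0.0025, Greek yogurt $0.0089, broccoli $0.0208, bell pepper $0.0533, chicken breast $0.1033.
With no serving limits, use only tofu: 658 mg / 296 mg = 2.223 servings × $0.75 = $1.67.

$1.67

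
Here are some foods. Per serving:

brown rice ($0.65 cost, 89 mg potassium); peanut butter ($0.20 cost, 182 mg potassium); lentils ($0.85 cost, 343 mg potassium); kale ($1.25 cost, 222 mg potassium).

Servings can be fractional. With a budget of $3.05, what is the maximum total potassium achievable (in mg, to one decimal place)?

2775.5 mg

Potassium per dollar: peanut butter 910, lentils 403.5, kale 177.6, brown rice 136.9.
With no serving limits, spend the whole cost allowance on peanut butter: $3.05 / $0.20 × 182 mg = 2775.5 mg.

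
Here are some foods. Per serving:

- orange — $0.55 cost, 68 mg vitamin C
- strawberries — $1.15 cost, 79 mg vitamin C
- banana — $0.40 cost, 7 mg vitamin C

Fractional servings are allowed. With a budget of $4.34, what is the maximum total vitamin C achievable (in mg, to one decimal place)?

Vitamin C per dollar: orange 123.6, strawberries 68.7, banana 17.5.
With no serving limits, spend the whole cost allowance on orange: $4.34 / $0.55 × 68 mg = 536.6 mg.

536.6 mg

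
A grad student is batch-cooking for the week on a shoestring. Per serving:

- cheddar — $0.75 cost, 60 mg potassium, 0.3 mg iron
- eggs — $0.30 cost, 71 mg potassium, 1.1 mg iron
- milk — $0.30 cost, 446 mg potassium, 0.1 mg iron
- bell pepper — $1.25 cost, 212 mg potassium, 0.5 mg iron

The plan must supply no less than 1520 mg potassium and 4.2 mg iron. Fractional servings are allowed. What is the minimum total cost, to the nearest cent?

$1.92

The cheapest plan sits at a corner of the feasible region — with two constraints it uses at most two foods.
cheddar only: max(1520/60, 4.2/0.3) = 25.33 servings → $19.00.
eggs only: max(1520/71, 4.2/1.1) = 21.41 servings → $6.42.
milk only: max(1520/446, 4.2/0.1) = 42 servings → $12.60.
bell pepper only: max(1520/212, 4.2/0.5) = 8.4 servings → $10.50.
cheddar + eggs: the both-tight solution has a negative serving — not a feasible corner.
cheddar + milk with both tight: 13.47 servings and 1.596 servings → $10.58.
cheddar + bell pepper with both tight: 3.881 servings and 6.071 servings → $10.50.
eggs + milk with both tight: 3.56 servings and 2.841 servings → $1.92.
eggs + bell pepper with both tight: 0.6596 servings and 6.949 servings → $8.88.
milk + bell pepper with both targets exact would need a negative amount; discard.
The minimum over all feasible corners is $1.92.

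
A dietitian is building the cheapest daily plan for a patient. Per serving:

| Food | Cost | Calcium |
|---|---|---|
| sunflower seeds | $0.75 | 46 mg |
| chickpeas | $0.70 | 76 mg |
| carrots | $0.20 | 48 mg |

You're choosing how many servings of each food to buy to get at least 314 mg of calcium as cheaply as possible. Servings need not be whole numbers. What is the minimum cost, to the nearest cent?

Cost per mg of calcium: carrots $0.0042, chickpeas $0.0092, sunflower seeds $0.0163.
With no serving limits, use only carrots: 314 mg / 48 mg = 6.542 servings × $0.20 = $1.31.

$1.31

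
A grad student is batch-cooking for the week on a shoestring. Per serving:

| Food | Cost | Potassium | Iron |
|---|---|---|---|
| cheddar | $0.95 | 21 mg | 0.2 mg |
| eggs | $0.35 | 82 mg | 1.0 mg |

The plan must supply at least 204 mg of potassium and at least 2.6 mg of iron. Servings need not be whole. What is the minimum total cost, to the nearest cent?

$0.91

For a min-cost LP with two ≥-constraints, a basic feasible solution has at most two positive variables.
cheddar only: max(204/21, 2.6/0.2) = 13 servings → $12.35.
eggs only: max(204/82, 2.6/1.0) = 2.6 servings → $0.91.
cheddar + eggs: intersection lies outside the first quadrant.
The minimum over all feasible corners is $0.91.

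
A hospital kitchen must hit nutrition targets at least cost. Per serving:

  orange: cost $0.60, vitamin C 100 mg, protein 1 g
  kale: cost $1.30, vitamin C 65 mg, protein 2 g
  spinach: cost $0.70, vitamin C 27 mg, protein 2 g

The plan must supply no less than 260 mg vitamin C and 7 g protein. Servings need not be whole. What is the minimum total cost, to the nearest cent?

For a min-cost LP with two ≥-constraints, a basic feasible solution has at most two positive variables.
orange only: max(260/100, 7/1) = 7 servings → $4.20.
kale only: max(260/65, 7/2) = 4 servings → $5.20.
spinach only: max(260/27, 7/2) = 9.63 servings → $6.74.
orange + kale with both tight: 0.4815 servings and 3.259 servings → $4.53.
orange + spinach with both tight: 1.913 servings and 2.543 servings → $2.93.
kale + spinach: the both-tight solution has a negative serving — not a feasible corner.
The minimum over all feasible corners is $2.93.

$2.93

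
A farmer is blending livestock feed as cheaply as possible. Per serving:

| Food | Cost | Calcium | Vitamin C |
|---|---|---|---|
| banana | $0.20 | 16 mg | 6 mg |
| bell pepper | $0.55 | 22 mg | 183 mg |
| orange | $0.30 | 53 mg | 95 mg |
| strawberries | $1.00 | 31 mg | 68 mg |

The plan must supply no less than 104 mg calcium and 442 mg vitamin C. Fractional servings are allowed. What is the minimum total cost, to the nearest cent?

With two linear requirements the optimum uses one or two foods; enumerate the corners.
banana only: max(104/16, 442/6) = 73.67 servings → $14.73.
bell pepper only: max(104/22, 442/183) = 4.727 servings → $2.60.
orange only: max(104/53, 442/95) = 4.653 servings → $1.40.
strawberries only: max(104/31, 442/68) = 6.5 servings → $6.50.
banana + bell pepper with both tight: 3.329 servings and 2.306 servings → $1.93.
banana + orange with both targets exact would need a negative amount; discard.
banana + strawberries with both targets exact would need a negative amount; discard.
bell pepper + orange with both tight: 1.78 servings and 1.223 servings → $1.35.
bell pepper + strawberries with both tight: 1.587 servings and 2.228 servings → $3.10.
orange + strawberries with both targets exact would need a negative amount; discard.
So the least-cost plan costs $1.35.

$1.35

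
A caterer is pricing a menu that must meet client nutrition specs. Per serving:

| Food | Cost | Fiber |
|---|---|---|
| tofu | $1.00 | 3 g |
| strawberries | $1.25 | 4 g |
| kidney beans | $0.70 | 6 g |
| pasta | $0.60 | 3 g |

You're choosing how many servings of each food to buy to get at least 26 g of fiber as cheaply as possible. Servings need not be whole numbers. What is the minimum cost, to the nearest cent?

Cost per g of fiber: kidney beans $0.1167, pasta $0.2000, strawberries $0.3125, tofu $0.3333.
With no serving limits, use only kidney beans: 26 g / 6 g = 4.333 servings × $0.70 = $3.03.

$3.03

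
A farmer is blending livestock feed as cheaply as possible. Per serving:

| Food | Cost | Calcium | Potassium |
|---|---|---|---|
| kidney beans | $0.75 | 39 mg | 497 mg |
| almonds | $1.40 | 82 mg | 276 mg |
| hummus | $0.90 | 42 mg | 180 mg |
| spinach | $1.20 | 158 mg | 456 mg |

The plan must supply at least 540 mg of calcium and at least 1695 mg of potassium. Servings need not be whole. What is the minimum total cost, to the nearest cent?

$4.26

An LP optimum is at a vertex; with two nutrient constraints at most two foods are used. Check each candidate.
kidney beans only: max(540/39, 1695/497) = 13.85 servings → $10.38.
almonds only: max(540/82, 1695/276) = 6.585 servings → $9.22.
hummus only: max(540/42, 1695/180) = 12.86 servings → $11.57.
spinach only: max(540/158, 1695/456) = 3.717 servings → $4.46.
kidney beans + almonds: intersection lies outside the first quadrant.
kidney beans + hummus: the both-tight solution has a negative serving — not a feasible corner.
kidney beans + spinach with both tight: 0.3551 servings and 3.33 servings → $4.26.
almonds + hummus with both targets exact would need a negative amount; discard.
almonds + spinach with both tight: 3.47 servings and 1.617 servings → $6.80.
hummus + spinach with both tight: 2.322 servings and 2.8 servings → $5.45.
So the least-cost plan costs $4.26.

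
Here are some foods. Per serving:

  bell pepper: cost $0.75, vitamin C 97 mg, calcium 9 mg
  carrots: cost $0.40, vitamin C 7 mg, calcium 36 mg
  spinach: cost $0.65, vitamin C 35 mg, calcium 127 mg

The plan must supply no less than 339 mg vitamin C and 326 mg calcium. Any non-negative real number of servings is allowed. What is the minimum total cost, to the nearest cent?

bell pepper only: max(339/97, 326/9) = 36.22 servings → $27.17.
carrots only: max(339/7, 326/36) = 48.43 servings → $19.37.
spinach only: max(339/35, 326/127) = 9.686 servings → $6.30.
bell pepper + carrots with both tight: 2.894 servings and 8.332 servings → $5.50.
bell pepper + spinach with both tight: 2.636 servings and 2.38 servings → $3.52.
carrots + spinach: intersection lies outside the first quadrant.
So the least-cost plan costs $3.52.

$3.52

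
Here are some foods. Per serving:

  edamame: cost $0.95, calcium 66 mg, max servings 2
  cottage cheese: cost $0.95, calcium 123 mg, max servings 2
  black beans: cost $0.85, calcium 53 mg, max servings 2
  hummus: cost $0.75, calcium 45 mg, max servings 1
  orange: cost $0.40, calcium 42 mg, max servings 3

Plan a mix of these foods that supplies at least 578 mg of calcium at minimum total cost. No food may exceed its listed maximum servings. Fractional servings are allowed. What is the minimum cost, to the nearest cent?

Cost per mg of calcium: cottage cheese $0.0077, orange $0.0095, edamame $0.0144, black beans $0.0160, hummus $0.0167.
Take 2 servings of cottage cheese: +246.0 mg calcium for $1.90 (total $1.90, still need 332.0 mg).
Take 3 servings of orange: +126.0 mg calcium for $1.20 (total $3.10, still need 206.0 mg).
Take 2 servings of edamame: +132.0 mg calcium for $1.90 (total $5.00, still need 74.0 mg).
Take 1.396 servings of black beans: +74.0 mg calcium for $1.19 (total $6.19, still need 0.0 mg).
Greedy by cheapest-per-mg is optimal for a single linear constraint, so the minimum cost is $6.19.

$6.19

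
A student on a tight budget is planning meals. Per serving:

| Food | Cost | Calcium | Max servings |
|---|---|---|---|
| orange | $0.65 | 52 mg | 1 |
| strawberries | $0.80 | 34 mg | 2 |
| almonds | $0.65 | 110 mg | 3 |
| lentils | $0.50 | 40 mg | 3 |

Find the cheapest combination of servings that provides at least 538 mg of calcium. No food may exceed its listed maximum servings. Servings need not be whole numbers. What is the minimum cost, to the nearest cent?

Cost per mg of calcium: almonds $0.0059, orange $0.0125, lentils $0.0125, strawberries $0.0235.
Take 3 servings of almonds: +330.0 mg calcium for $1.95 (total $1.95, still need 208.0 mg).
Take 1 serving of orange: +52.0 mg calcium for $0.65 (total $2.60, still need 156.0 mg).
Take 3 servings of lentils: +120.0 mg calcium for $1.50 (total $4.10, still need 36.0 mg).
Take 1.059 servings of strawberries: +36.0 mg calcium for $0.85 (total $4.95, still need 0.0 mg).
Greedy by cheapest-per-mg is optimal for a single linear constraint, so the minimum cost is $4.95.

$4.95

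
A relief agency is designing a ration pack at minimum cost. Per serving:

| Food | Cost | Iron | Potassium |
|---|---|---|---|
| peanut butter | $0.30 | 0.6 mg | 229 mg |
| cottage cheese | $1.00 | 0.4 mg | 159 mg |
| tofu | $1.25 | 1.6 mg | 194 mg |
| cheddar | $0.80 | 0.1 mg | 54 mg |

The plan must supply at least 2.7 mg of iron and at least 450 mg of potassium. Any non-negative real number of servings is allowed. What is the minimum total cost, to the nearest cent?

Compare the cost at each extreme point of the feasible region.
peanut butter only: max(2.7/0.6, 450/229) = 4.5 servings → $1.35.
cottage cheese only: max(2.7/0.4, 450/159) = 6.75 servings → $6.75.
tofu only: max(2.7/1.6, 450/194) = 2.32 servings → $2.90.
cheddar only: max(2.7/0.1, 450/54) = 27 servings → $21.60.
peanut butter + cottage cheese: the both-tight solution has a negative serving — not a feasible corner.
peanut butter + tofu with both tight: 0.7848 servings and 1.393 servings → $1.98.
peanut butter + cheddar with both targets exact would need a negative amount; discard.
cottage cheese + tofu with both tight: 1.11 servings and 1.41 servings → $2.87.
cottage cheese + cheddar: intersection lies outside the first quadrant.
tofu + cheddar with both tight: 1.504 servings and 2.928 servings → $4.22.
The minimum over all feasible corners is $1.35.

$1.35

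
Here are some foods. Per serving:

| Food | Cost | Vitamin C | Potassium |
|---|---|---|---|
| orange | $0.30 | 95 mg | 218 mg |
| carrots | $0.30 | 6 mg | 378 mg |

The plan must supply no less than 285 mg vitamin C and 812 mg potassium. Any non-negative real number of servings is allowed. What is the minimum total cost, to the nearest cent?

$1.02

Check every corner: each single food scaled to meet both minima, and each pair solved so both constraints bind.
orange only: max(285/95, 812/218) = 3.725 servings → $1.12.
carrots only: max(285/6, 812/378) = 47.5 servings → $14.25.
orange + carrots with both tight: 2.973 servings and 0.4338 servings → $1.02.
The minimum over all feasible corners is $1.02.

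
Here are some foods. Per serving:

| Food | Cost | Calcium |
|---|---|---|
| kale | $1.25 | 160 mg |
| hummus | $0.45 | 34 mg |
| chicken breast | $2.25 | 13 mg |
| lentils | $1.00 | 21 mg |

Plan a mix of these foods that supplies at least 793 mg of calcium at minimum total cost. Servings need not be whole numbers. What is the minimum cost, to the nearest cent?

$6.20

Cost per mg of calcium: kale $0.0078, hummus $0.0132, lentils $0.0476, chicken breast $0.1731.
With no serving limits, use only kale: 793 mg / 160 mg = 4.956 servings × $1.25 = $6.20.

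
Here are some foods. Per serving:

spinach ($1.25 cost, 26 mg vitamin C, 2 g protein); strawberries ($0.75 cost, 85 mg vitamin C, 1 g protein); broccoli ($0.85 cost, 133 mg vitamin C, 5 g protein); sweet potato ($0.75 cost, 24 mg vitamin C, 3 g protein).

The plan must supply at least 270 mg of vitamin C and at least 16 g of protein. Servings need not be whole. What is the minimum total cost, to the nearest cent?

$2.72

For a min-cost LP with two ≥-constraints, a basic feasible solution has at most two positive variables.
spinach only: max(270/26, 16/2) = 10.38 servings → $12.98.
strawberries only: max(270/85, 16/1) = 16 servings → $12.00.
broccoli only: max(270/133, 16/5) = 3.2 servings → $2.72.
sweet potato only: max(270/24, 16/3) = 11.25 servings → $8.44.
spinach + strawberries with both tight: 7.569 servings and 0.8611 servings → $10.11.
spinach + broccoli with both tight: 5.721 servings and 0.9118 servings → $7.93.
spinach + sweet potato: the both-tight solution has a negative serving — not a feasible corner.
strawberries + broccoli: the both-tight solution has a negative serving — not a feasible corner.
strawberries + sweet potato with both tight: 1.844 servings and 4.719 servings → $4.92.
broccoli + sweet potato with both tight: 1.527 servings and 2.789 servings → $3.39.
The minimum over all feasible corners is $2.72.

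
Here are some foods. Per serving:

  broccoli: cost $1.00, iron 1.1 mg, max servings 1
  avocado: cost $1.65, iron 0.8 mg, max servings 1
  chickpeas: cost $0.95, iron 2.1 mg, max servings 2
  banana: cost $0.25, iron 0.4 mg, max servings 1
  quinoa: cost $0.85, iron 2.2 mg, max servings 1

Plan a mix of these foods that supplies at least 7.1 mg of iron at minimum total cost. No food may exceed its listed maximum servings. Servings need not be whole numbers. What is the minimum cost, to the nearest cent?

Cost per mg of iron: quinoa $0.3864, chickpeas $0.4524, banana $0.6250, broccoli $0.9091, avocado $2.0625.
Take 1 serving of quinoa: +2.2 mg iron for $0.85 (total $0.85, still need 4.9 mg).
Take 2 servings of chickpeas: +4.2 mg iron for $1.90 (total $2.75, still need 0.7 mg).
Take 1 serving of banana: +0.4 mg iron for $0.25 (total $3.00, still need 0.3 mg).
Take 0.2727 servings of broccoli: +0.3 mg iron for $0.27 (total $3.27, still need 0.0 mg).
Greedy by cheapest-per-mg is optimal for a single linear constraint, so the minimum cost is $3.27.

$3.27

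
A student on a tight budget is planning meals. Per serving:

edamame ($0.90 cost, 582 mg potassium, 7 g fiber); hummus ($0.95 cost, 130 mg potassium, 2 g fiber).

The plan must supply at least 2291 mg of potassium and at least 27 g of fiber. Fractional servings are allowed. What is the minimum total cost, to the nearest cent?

$3.54

The cheapest plan sits at a corner of the feasible region — with two constraints it uses at most two foods.
edamame only: max(2291/582, 27/7) = 3.936 servings → $3.54.
hummus only: max(2291/130, 27/2) = 17.62 servings → $16.74.
edamame + hummus with both targets exact would need a negative amount; discard.
So the least-cost plan costs $3.54.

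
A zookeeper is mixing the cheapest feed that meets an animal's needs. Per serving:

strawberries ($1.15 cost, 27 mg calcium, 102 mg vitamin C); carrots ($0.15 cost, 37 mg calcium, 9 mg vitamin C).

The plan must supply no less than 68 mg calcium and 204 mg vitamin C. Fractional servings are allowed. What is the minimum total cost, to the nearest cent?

$2.32

At the optimum either one food covers both requirements or two foods hit both targets exactly; no other combination can be cheaper.
strawberries only: max(68/27, 204/102) = 2.519 servings → $2.90.
carrots only: max(68/37, 204/9) = 22.67 servings → $3.40.
strawberries + carrots with both tight: 1.964 servings and 0.4044 servings → $2.32.
Cheapest feasible corner: $2.32.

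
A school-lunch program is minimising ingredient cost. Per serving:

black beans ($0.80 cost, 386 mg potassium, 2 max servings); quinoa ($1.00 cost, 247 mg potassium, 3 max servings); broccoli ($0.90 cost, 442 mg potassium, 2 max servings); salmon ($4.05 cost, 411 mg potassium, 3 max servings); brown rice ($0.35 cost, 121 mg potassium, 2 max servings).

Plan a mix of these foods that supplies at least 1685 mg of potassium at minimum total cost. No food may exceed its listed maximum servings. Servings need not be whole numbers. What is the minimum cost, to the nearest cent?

Cost per mg of potassium: broccoli $0.0020, black beans $0.0021, brown rice $0.0029, quinoa $0.0040, salmon $0.0099.
Take 2 servings of broccoli: +884.0 mg potassium for $1.80 (total $1.80, still need 801.0 mg).
Take 2 servings of black beans: +772.0 mg potassium for $1.60 (total $3.40, still need 29.0 mg).
Take 0.2397 servings of brown rice: +29.0 mg potassium for $0.08 (total $3.48, still need 0.0 mg).
Filling from the cheapest source first is optimal under one linear minimum: $3.48.

$3.48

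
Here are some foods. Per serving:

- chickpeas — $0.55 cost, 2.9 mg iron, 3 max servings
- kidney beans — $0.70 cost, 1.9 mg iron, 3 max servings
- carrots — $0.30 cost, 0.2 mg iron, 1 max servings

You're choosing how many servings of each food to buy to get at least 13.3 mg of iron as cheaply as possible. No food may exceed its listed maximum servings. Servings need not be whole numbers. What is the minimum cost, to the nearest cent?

Cost per mg of iron: chickpeas $0.1897, kidney beans $0.3684, carrots $1.5000.
Take 3 servings of chickpeas: +8.7 mg iron for $1.65 (total $1.65, still need 4.6 mg).
Take 2.421 servings of kidney beans: +4.6 mg iron for $1.69 (total $3.34, still need 0.0 mg).
Greedy by cheapest-per-mg is optimal for a single linear constraint, so the minimum cost is $3.34.

$3.34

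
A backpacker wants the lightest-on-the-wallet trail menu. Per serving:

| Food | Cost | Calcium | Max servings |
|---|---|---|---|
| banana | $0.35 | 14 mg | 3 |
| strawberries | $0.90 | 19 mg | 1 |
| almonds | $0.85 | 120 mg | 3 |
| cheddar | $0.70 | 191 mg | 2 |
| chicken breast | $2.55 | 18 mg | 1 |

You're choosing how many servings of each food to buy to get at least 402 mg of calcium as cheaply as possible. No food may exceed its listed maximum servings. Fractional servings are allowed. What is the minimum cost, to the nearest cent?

Cost per mg of calcium: cheddar $0.0037, almonds $0.0071, banana $0.0250, strawberries $0.0474, chicken breast $0.1417.
Take 2 servings of cheddar: +382.0 mg calcium for $1.40 (total $1.40, still need 20.0 mg).
Take 0.1667 servings of almonds: +20.0 mg calcium for $0.14 (total $1.54, still need 0.0 mg).
Filling from the cheapest source first is optimal under one linear minimum: $1.54.

$1.54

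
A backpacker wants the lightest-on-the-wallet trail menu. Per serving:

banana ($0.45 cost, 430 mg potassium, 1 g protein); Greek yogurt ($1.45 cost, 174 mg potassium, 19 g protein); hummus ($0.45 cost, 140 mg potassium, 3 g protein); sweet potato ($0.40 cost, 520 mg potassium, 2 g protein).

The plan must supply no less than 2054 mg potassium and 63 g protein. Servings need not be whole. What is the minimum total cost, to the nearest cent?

$5.54

Minimising a linear cost over {potassium ≥ 2054, protein ≥ 63, servings ≥ 0} — the optimum is at a vertex, using one or two foods.
banana only: max(2054/430, 63/1) = 63 servings → $28.35.
Greek yogurt only: max(2054/174, 63/19) = 11.8 servings → $17.12.
hummus only: max(2054/140, 63/3) = 21 servings → $9.45.
sweet potato only: max(2054/520, 63/2) = 31.5 servings → $12.60.
banana + Greek yogurt with both tight: 3.51 servings and 3.131 servings → $6.12.
banana + hummus with both targets exact would need a negative amount; discard.
banana + sweet potato: intersection lies outside the first quadrant.
Greek yogurt + hummus with both tight: 1.243 servings and 13.13 servings → $7.71.
Greek yogurt + sweet potato with both tight: 3.006 servings and 2.944 servings → $5.54.
hummus + sweet potato: the both-tight solution has a negative serving — not a feasible corner.
The minimum over all feasible corners is $5.54.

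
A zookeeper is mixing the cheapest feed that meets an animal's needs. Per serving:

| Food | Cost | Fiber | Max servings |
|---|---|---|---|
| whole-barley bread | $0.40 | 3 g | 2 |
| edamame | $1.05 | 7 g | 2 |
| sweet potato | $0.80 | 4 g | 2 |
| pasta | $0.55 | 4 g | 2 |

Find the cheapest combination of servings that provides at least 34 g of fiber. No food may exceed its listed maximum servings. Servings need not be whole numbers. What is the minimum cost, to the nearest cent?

$5.20

Cost per g of fiber: whole-barley bread $0.1333, pasta $0.1375, edamame $0.1500, sweet potato $0.2000.
Take 2 servings of whole-barley bread: +6.0 g fiber for $0.80 (total $0.80, still need 28.0 g).
Take 2 servings of pasta: +8.0 g fiber for $1.10 (total $1.90, still need 20.0 g).
Take 2 servings of edamame: +14.0 g fiber for $2.10 (total $4.00, still need 6.0 g).
Take 1.5 servings of sweet potato: +6.0 g fiber for $1.20 (total $5.20, still need 0.0 g).
Filling from the cheapest source first is optimal under one linear minimum: $5.20.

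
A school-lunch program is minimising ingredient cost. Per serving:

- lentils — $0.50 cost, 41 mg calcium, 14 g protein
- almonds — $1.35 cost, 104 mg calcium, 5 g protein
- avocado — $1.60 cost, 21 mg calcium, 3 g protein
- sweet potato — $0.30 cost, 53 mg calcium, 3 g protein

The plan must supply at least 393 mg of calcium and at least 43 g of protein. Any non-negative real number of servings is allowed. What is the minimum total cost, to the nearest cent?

$2.70

Two binding constraints pin down two serving amounts, so the optimal mix uses at most two foods. The candidates are each food alone (scaled to the tighter of calcium/protein) and each pair with both constraints tight.
lentils only: max(393/41, 43/14) = 9.585 servings → $4.79.
almonds only: max(393/104, 43/5) = 8.6 servings → $11.61.
avocado only: max(393/21, 43/3) = 18.71 servings → $29.94.
sweet potato only: max(393/53, 43/3) = 14.33 servings → $4.30.
lentils + almonds with both tight: 2.004 servings and 2.989 servings → $5.04.
lentils + avocado: intersection lies outside the first quadrant.
lentils + sweet potato with both tight: 1.777 servings and 6.04 servings → $2.70.
almonds + avocado with both tight: 1.333 servings and 12.11 servings → $21.18.
almonds + sweet potato: the both-tight solution has a negative serving — not a feasible corner.
avocado + sweet potato with both tight: 11.46 servings and 2.875 servings → $19.20.
Cheapest feasible corner: $2.70.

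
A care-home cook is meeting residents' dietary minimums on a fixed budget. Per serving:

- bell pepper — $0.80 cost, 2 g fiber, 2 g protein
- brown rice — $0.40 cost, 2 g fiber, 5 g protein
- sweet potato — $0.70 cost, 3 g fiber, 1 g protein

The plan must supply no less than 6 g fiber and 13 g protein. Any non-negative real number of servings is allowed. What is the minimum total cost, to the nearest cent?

Check every corner: each single food scaled to meet both minima, and each pair solved so both constraints bind.
bell pepper only: max(6/2, 13/2) = 6.5 servings → $5.20.
brown rice only: max(6/2, 13/5) = 3 servings → $1.20.
sweet potato only: max(6/3, 13/1) = 13 servings → $9.10.
bell pepper + brown rice with both tight: 0.6667 servings and 2.333 servings → $1.47.
bell pepper + sweet potato: intersection lies outside the first quadrant.
brown rice + sweet potato with both tight: 2.538 servings and 0.3077 servings → $1.23.
So the least-cost plan costs $1.20.

$1.20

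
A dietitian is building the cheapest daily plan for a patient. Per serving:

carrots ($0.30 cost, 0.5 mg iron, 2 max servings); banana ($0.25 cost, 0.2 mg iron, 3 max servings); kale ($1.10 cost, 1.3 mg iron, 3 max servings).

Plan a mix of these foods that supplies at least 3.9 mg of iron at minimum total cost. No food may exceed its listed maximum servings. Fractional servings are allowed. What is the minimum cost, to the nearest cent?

$3.05

Cost per mg of iron: carrots $0.6000, kale $0.8462, banana $1.2500.
Take 2 servings of carrots: +1.0 mg iron for $0.60 (total $0.60, still need 2.9 mg).
Take 2.231 servings of kale: +2.9 mg iron for $2.45 (total $3.05, still need 0.0 mg).
Filling from the cheapest source first is optimal under one linear minimum: $3.05.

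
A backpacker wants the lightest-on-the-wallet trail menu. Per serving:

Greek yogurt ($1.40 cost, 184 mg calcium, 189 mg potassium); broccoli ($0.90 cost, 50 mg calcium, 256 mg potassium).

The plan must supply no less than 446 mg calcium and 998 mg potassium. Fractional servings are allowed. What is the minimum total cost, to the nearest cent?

At the optimum either one food covers both requirements or two foods hit both targets exactly; no other combination can be cheaper.
Greek yogurt only: max(446/184, 998/189) = 5.28 servings → $7.39.
broccoli only: max(446/50, 998/256) = 8.92 servings → $8.03.
Greek yogurt + broccoli with both tight: 1.707 servings and 2.638 servings → $4.76.
The minimum over all feasible corners is $4.76.

$4.76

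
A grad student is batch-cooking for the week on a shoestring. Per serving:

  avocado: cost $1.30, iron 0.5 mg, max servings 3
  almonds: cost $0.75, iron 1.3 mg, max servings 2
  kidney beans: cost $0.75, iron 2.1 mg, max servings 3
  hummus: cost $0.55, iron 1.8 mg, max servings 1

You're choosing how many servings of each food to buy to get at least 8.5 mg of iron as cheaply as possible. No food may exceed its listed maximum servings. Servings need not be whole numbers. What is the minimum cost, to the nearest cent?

Cost per mg of iron: hummus $0.3056, kidney beans $0.3571, almonds $0.5769, avocado $2.6000.
Take 1 serving of hummus: +1.8 mg iron for $0.55 (total $0.55, still need 6.7 mg).
Take 3 servings of kidney beans: +6.3 mg iron for $2.25 (total $2.80, still need 0.4 mg).
Take 0.3077 servings of almonds: +0.4 mg iron for $0.23 (total $3.03, still need 0.0 mg).
Filling from the cheapest source first is optimal under one linear minimum: $3.03.

$3.03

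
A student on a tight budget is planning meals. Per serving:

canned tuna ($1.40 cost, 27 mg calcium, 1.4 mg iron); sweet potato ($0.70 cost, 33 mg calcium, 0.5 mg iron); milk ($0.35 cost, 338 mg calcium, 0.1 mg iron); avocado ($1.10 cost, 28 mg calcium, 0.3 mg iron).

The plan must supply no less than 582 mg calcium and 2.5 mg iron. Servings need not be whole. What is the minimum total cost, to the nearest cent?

canned tuna only: max(582/27, 2.5/1.4) = 21.56 servings → $30.18.
sweet potato only: max(582/33, 2.5/0.5) = 17.64 servings → $12.35.
milk only: max(582/338, 2.5/0.1) = 25 servings → $8.75.
avocado only: max(582/28, 2.5/0.3) = 20.79 servings → $22.86.
canned tuna + sweet potato: the both-tight solution has a negative serving — not a feasible corner.
canned tuna + milk with both tight: 1.672 servings and 1.588 servings → $2.90.
canned tuna + avocado with both targets exact would need a negative amount; discard.
sweet potato + milk with both tight: 4.748 servings and 1.258 servings → $3.76.
sweet potato + avocado with both targets exact would need a negative amount; discard.
milk + avocado with both tight: 1.061 servings and 7.98 servings → $9.15.
Cheapest feasible corner: $2.90.

$2.90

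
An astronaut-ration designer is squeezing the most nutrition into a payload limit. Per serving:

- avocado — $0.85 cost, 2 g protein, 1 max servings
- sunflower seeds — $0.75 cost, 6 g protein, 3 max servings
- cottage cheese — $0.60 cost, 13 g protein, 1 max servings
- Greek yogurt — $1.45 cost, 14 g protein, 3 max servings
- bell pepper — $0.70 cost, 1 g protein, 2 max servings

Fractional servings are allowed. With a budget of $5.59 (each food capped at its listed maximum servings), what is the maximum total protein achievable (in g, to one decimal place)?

Protein per dollar: cottage cheese 21.67, Greek yogurt 9.655, sunflower seeds 8, avocado 2.353, bell pepper 1.429.
Take 1 serving of cottage cheese: spends $0.60, +13.0 g protein (running total 13.0 g).
Take 3 servings of Greek yogurt: spends $4.35, +42.0 g protein (running total 55.0 g).
Take 0.8533 servings of sunflower seeds: spends $0.64, +5.1 g protein (running total 60.1 g).
Greedy by best ratio exhausts the cost allowance optimally: 60.1 g.

60.1 g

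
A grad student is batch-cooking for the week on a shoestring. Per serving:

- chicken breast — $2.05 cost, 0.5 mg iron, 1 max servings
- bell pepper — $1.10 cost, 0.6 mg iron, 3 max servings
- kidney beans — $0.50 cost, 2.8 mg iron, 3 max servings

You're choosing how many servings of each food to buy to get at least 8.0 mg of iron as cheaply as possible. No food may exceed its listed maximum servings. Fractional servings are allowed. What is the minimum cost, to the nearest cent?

Cost per mg of iron: kidney beans $0.1786, bell pepper $1.8333, chicken breast $4.1000.
Take 2.857 servings of kidney beans: +8.0 mg iron for $1.43 (total $1.43, still need 0.0 mg).
Greedy by cheapest-per-mg is optimal for a single linear constraint, so the minimum cost is $1.43.

$1.43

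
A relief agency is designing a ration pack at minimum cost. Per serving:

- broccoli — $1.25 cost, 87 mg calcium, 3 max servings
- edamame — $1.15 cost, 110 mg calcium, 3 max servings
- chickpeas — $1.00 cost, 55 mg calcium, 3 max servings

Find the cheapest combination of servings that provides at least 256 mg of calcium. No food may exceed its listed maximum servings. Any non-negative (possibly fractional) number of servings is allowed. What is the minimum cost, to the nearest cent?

$2.68

Cost per mg of calcium: edamame $0.0105, broccoli $0.0144, chickpeas $0.0182.
Take 2.327 servings of edamame: +256.0 mg calcium for $2.68 (total $2.68, still need 0.0 mg).
Greedy by cheapest-per-mg is optimal for a single linear constraint, so the minimum cost is $2.68.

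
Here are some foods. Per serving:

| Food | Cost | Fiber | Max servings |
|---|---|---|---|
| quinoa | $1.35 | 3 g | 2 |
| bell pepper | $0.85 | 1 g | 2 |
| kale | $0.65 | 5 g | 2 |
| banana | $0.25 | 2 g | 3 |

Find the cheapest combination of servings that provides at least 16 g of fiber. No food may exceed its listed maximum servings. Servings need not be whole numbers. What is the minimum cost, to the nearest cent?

Cost per g of fiber: banana $0.1250, kale $0.1300, quinoa $0.4500, bell pepper $0.8500.
Take 3 servings of banana: +6.0 g fiber for $0.75 (total $0.75, still need 10.0 g).
Take 2 servings of kale: +10.0 g fiber for $1.30 (total $2.05, still need 0.0 g).
Filling from the cheapest source first is optimal under one linear minimum: $2.05.

$2.05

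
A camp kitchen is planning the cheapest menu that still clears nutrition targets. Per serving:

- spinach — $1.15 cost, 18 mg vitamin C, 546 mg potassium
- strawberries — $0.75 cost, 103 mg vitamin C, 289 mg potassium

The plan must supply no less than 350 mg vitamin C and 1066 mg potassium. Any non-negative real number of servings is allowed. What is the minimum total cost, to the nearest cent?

$2.72

This is a tiny linear program; its minimum lies at a vertex of the feasible set. List the vertices and price them.
spinach only: max(350/18, 1066/546) = 19.44 servings → $22.36.
strawberries only: max(350/103, 1066/289) = 3.689 servings → $2.77.
spinach + strawberries with both tight: 0.1694 servings and 3.368 servings → $2.72.
The minimum over all feasible corners is $2.72.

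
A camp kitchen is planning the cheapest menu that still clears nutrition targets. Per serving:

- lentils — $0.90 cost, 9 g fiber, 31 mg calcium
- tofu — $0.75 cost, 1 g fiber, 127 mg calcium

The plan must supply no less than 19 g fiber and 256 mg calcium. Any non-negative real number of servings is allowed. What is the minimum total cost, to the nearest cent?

$2.90

lentils only: max(19/9, 256/31) = 8.258 servings → $7.43.
tofu only: max(19/1, 256/127) = 19 servings → $14.25.
lentils + tofu with both tight: 1.94 servings and 1.542 servings → $2.90.
The minimum over all feasible corners is $2.90.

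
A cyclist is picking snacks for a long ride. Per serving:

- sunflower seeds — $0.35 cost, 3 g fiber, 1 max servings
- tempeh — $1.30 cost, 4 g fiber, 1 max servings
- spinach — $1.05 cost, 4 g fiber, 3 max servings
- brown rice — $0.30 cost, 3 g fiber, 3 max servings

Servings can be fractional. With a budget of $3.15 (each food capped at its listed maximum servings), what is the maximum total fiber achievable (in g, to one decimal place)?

Fiber per dollar: brown rice 10, sunflower seeds 8.571, spinach 3.81, tempeh 3.077.
Take 3 servings of brown rice: spends $0.90, +9.0 g fiber (running total 9.0 g).
Take 1 serving of sunflower seeds: spends $0.35, +3.0 g fiber (running total 12.0 g).
Take 1.81 servings of spinach: spends $1.90, +7.2 g fiber (running total 19.2 g).
Greedy by best ratio exhausts the cost allowance optimally: 19.2 g.

19.2 g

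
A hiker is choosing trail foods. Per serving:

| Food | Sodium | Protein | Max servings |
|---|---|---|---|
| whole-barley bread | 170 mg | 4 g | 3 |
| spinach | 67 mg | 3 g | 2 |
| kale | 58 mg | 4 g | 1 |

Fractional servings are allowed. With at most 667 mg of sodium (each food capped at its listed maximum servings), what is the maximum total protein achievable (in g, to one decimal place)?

21.2 g

Protein per mg sodium: kale 0.06897, spinach 0.04478, whole-barley bread 0.02353.
Take 1 serving of kale: uses 58 mg sodium, +4.0 g protein (running total 4.0 g).
Take 2 servings of spinach: uses 134 mg sodium, +6.0 g protein (running total 10.0 g).
Take 2.794 servings of whole-barley bread: uses 475 mg sodium, +11.2 g protein (running total 21.2 g).
Filling greedily by protein-per-mg sodium is optimal for one linear limit, giving 21.2 g.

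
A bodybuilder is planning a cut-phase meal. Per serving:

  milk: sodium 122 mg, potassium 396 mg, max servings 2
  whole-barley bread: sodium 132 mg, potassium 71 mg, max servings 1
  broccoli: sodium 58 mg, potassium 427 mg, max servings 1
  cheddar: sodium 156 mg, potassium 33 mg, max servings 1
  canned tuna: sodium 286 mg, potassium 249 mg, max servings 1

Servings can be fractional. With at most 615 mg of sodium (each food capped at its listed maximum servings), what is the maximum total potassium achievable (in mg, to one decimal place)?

1482.5 mg

Potassium per mg sodium: broccoli 7.362, milk 3.246, canned tuna 0.8706, whole-barley bread 0.5379, cheddar 0.2115.
Take 1 serving of broccoli: uses 58 mg sodium, +427.0 mg potassium (running total 427.0 mg).
Take 2 servings of milk: uses 244 mg sodium, +792.0 mg potassium (running total 1219.0 mg).
Take 1 serving of canned tuna: uses 286 mg sodium, +249.0 mg potassium (running total 1468.0 mg).
Take 0.2045 servings of whole-barley bread: uses 27 mg sodium, +14.5 mg potassium (running total 1482.5 mg).
Filling greedily by potassium-per-mg sodium is optimal for one linear limit, giving 1482.5 mg.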